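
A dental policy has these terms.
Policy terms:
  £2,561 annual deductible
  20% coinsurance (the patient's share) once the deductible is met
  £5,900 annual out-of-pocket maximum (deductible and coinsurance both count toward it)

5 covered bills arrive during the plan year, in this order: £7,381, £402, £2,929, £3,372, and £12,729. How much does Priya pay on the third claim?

£585.80

Claim 1 — £7,381: £2,561 to deductible, leaving £4,820; patient's 20% is £964. Patient pays £3,525; OOP now £3,525.
Claim 2 — £402: 20% coinsurance on £402 = £80.40. Cost to patient: £80.40. OOP to date £3,605.40.
Claim 3 — £2,929: 20% coinsurance on £2,929 = £585.80. Patient pays £585.80; OOP now £4,191.20.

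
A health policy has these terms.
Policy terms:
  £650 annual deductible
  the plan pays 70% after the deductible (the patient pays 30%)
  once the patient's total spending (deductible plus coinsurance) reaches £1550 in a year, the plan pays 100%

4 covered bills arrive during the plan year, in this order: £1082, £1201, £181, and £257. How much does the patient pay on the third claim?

£54.30

#1 (£1082): £650 to deductible, leaving £432; coinsurance £432 × 30% = £129.60. Patient owes £779.60 (running OOP £779.60).
#2 (£1201): deductible met; 30% of £1201 = £360.30. Cost to patient: £360.30. OOP to date £1139.90.
#3 (£181): deductible met; 30% of £181 = £54.30. Patient pays £54.30; OOP now £1194.20.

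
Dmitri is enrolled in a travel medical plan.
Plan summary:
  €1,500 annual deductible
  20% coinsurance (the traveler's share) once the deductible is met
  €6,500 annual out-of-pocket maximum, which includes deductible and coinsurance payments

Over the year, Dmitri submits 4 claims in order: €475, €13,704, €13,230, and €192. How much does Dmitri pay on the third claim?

€2,464.20

Claim 1 (€475): entire amount goes to the deductible. Traveler pays €475; OOP now €475.
Claim 2 (€13,704): €1,025 to deductible, leaving €12,679; coinsurance €12,679 × 20% = €2,535.80. Traveler pays €3,560.80; OOP now €4,035.80.
Claim 3 (€13,230): 20% coinsurance on €13,230 = €2,646. That would push OOP to €6,681.80, over the €6,500 cap, so traveler pays €6,500 − €4,035.80 = €2,464.20.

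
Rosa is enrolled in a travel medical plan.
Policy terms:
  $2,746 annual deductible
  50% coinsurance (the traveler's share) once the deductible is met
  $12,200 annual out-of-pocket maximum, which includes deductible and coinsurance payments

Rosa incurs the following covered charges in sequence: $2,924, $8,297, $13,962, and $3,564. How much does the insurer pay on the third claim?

$8,745.50

Claim 1 — $2,924: $2,746 to deductible, leaving $178; traveler's 50% is $89. Traveler pays $2,835; OOP now $2,835. Insurer: $2,924 − $2,835 = $89.
Claim 2 — $8,297: 50% coinsurance on $8,297 = $4,148.50. Cost to traveler: $4,148.50. OOP to date $6,983.50. Insurer: $8,297 − $4,148.50 = $4,148.50.
Claim 3 — $13,962: deductible met; 50% of $13,962 = $6,981. OOP would hit $13,964.50 > $12,200, so the cap limits the traveler to $12,200 − $6,983.50 = $5,216.50. Insurer: $13,962 − $5,216.50 = $8,745.50.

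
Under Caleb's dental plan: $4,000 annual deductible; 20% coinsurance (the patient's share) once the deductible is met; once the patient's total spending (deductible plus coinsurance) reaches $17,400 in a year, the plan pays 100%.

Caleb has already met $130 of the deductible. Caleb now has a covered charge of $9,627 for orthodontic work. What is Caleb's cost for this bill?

$130 of the $4,000 deductible is already met, leaving $3,870.
That leaves $9,627 − $3,870 = $5,757 for coinsurance.
Patient's 20% share of $5,757 is $1,151.40.
Patient responsibility before any cap: $3,870 + $1,151.40 = $5,021.40.
Year-to-date out-of-pocket becomes $130 + $5,021.40 = $5,151.40, still under the $17,400 maximum, so no cap applies.

$5,021.40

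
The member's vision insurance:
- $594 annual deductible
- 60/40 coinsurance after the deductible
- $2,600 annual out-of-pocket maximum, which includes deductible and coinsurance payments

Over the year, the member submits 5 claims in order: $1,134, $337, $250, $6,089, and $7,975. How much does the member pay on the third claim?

Claim 1 ($1,134): deductible takes $594, $540 remains; 40% of $540 = $216. Member owes $810 (running OOP $810).
Claim 2 ($337): deductible met; 40% of $337 = $134.80. Member owes $134.80 (running OOP $944.80).
Claim 3 ($250): 40% coinsurance on $250 = $100. Member pays $100; OOP now $1,044.80.

$100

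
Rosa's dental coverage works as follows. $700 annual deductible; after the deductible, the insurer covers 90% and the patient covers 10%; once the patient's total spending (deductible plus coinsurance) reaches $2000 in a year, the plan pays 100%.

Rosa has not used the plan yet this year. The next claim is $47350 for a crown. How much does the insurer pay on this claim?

$45350

Deductible not yet touched, so the first $700 of the bill goes to the deductible.
The remaining $46650 (= $47350 − $700) moves to coinsurance.
Coinsurance: $46650 × 10% = $4665.
That puts the patient's cost at $700 + $4665 = $5365 before any cap.
Year-to-date out-of-pocket would reach $0 + $5365 = $5365, above the $2000 maximum, so the patient pays only $2000 − $0 = $2000.
The plan picks up $47350 − $2000 = $45350.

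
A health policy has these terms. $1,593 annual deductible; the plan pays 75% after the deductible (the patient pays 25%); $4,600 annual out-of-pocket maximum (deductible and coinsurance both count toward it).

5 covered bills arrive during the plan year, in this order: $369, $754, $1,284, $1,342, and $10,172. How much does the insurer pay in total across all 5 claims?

$9,321

#1 ($369): entire amount goes to the deductible. Cost to patient: $369. OOP to date $369. Insurer: $369 − $369 = $0.
#2 ($754): all of it applies to the deductible. Patient owes $754 (running OOP $1,123). Plan pays $754 − $754 = $0.
#3 ($1,284): $470 to deductible, leaving $814; patient's 25% is $203.50. Patient owes $673.50 (running OOP $1,796.50). Insurer: $1,284 − $673.50 = $610.50.
#4 ($1,342): deductible already satisfied, so patient's share is 25% × $1,342 = $335.50. Patient owes $335.50 (running OOP $2,132). Plan pays $1,342 − $335.50 = $1,006.50.
#5 ($10,172): deductible met; 25% of $10,172 = $2,543. Adding that to $2,132 gives $4,675, past the $4,600 cap; patient pays only $4,600 − $2,132 = $2,468. Insurer: $10,172 − $2,468 = $7,704.
Insurer total: $0 + $0 + $610.50 + $1,006.50 + $7,704 = $9,321.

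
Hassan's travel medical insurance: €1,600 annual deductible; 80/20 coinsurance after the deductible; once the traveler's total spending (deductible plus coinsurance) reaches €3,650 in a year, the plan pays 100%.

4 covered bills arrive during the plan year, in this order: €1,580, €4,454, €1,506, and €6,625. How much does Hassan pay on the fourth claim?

Claim 1 (€1,580): fully absorbed by the deductible. Traveler owes €1,580 (running OOP €1,580).
Claim 2 (€4,454): deductible takes €20, €4,434 remains; traveler's 20% is €886.80. Traveler pays €906.80; OOP now €2,486.80.
Claim 3 (€1,506): deductible already satisfied, so traveler's share is 20% × €1,506 = €301.20. Traveler pays €301.20; OOP now €2,788.
Claim 4 (€6,625): deductible already satisfied, so traveler's share is 20% × €6,625 = €1,325. OOP would hit €4,113 > €3,650, so the cap limits the traveler to €3,650 − €2,788 = €862.

€862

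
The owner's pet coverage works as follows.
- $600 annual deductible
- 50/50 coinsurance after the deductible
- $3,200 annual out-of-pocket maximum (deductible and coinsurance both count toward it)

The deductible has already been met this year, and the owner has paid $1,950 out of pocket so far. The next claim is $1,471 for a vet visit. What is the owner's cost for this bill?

$735.50

The deductible is already satisfied, so the full bill goes to coinsurance.
50% of $1,471 = $735.50 falls to the owner.
Total out-of-pocket so far would be $1,950 + $735.50 = $2,685.50, below the $3,200 cap — no reduction.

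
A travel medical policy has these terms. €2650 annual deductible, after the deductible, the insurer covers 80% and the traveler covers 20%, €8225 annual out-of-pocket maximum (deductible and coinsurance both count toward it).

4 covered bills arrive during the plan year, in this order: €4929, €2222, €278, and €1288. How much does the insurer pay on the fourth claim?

#1 (€4929): €2650 to deductible, leaving €2279; coinsurance €2279 × 20% = €455.80. Traveler pays €3105.80; OOP now €3105.80. Insurer: €4929 − €3105.80 = €1823.20.
#2 (€2222): deductible already satisfied, so traveler's share is 20% × €2222 = €444.40. Traveler pays €444.40; OOP now €3550.20. Plan pays €2222 − €444.40 = €1777.60.
#3 (€278): deductible met; 20% of €278 = €55.60. Traveler owes €55.60 (running OOP €3605.80). Insurer: €278 − €55.60 = €222.40.
#4 (€1288): 20% coinsurance on €1288 = €257.60. Cost to traveler: €257.60. OOP to date €3863.40. Plan pays €1288 − €257.60 = €1030.40.

€1030.40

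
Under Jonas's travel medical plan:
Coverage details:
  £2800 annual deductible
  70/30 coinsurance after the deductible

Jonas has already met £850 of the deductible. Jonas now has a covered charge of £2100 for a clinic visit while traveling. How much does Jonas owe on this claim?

Remaining deductible: £2800 − £850 = £1950.
After the £1950 deductible portion, £2100 − £1950 = £150 is subject to coinsurance.
Coinsurance: £150 × 30% = £45.
That puts the traveler's cost at £1950 + £45 = £1995.

£1995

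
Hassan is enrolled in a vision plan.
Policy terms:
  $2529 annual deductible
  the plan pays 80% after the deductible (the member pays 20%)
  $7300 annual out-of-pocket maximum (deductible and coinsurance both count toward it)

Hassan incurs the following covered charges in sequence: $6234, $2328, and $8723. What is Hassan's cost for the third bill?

$1744.60

Claim 1 ($6234): $2529 finishes the deductible; $3705 goes to coinsurance; 20% of $3705 = $741. Member owes $3270 (running OOP $3270).
Claim 2 ($2328): deductible met; 20% of $2328 = $465.60. Member pays $465.60; OOP now $3735.60.
Claim 3 ($8723): 20% coinsurance on $8723 = $1744.60. Member pays $1744.60; OOP now $5480.20.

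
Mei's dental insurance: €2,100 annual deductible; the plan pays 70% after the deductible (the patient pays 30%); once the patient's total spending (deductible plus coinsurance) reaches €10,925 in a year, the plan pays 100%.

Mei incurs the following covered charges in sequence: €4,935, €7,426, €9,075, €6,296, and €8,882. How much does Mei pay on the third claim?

Claim 1 (€4,935): deductible takes €2,100, €2,835 remains; patient's 30% is €850.50. Patient owes €2,950.50 (running OOP €2,950.50).
Claim 2 (€7,426): 30% coinsurance on €7,426 = €2,227.80. Cost to patient: €2,227.80. OOP to date €5,178.30.
Claim 3 (€9,075): deductible met; 30% of €9,075 = €2,722.50. Patient owes €2,722.50 (running OOP €7,900.80).

€2,722.50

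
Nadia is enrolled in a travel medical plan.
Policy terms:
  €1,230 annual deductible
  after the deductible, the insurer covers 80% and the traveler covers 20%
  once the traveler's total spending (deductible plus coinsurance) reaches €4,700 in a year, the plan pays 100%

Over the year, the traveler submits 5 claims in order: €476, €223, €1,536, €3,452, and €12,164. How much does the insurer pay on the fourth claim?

€2,761.60

#1 (€476): fully absorbed by the deductible. Cost to traveler: €476. OOP to date €476. Insurer: €476 − €476 = €0.
#2 (€223): fully absorbed by the deductible. Cost to traveler: €223. OOP to date €699. Plan pays €223 − €223 = €0.
#3 (€1,536): €531 finishes the deductible; €1,005 goes to coinsurance; coinsurance €1,005 × 20% = €201. Traveler owes €732 (running OOP €1,431). Plan pays €1,536 − €732 = €804.
#4 (€3,452): deductible already satisfied, so traveler's share is 20% × €3,452 = €690.40. Cost to traveler: €690.40. OOP to date €2,121.40. Insurer: €3,452 − €690.40 = €2,761.60.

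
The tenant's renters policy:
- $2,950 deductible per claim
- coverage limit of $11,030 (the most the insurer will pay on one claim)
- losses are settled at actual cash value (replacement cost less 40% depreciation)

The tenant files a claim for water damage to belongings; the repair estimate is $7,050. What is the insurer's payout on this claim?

$1,280

Depreciate 40%: the covered value is $7,050 × 0.6 = $4,230.
Less the $2,950 deductible: $4,230 − $2,950 = $1,280.
$1,280 ≤ $11,030, so the limit doesn't bind; insurer pays $1,280.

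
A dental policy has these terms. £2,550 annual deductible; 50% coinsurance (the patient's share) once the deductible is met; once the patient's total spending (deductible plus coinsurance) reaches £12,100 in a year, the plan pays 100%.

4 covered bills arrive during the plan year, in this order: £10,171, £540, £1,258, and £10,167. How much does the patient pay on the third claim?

£629

#1 (£10,171): £2,550 to deductible, leaving £7,621; 50% of £7,621 = £3,810.50. Patient pays £6,360.50; OOP now £6,360.50.
#2 (£540): deductible met; 50% of £540 = £270. Patient owes £270 (running OOP £6,630.50).
#3 (£1,258): deductible already satisfied, so patient's share is 50% × £1,258 = £629. Patient pays £629; OOP now £7,259.50.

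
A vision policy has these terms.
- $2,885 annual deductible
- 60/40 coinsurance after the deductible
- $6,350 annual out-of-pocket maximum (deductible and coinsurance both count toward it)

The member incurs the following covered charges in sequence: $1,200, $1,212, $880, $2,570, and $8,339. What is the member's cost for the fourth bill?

#1 ($1,200): all of it applies to the deductible. Cost to member: $1,200. OOP to date $1,200.
#2 ($1,212): fully absorbed by the deductible. Member pays $1,212; OOP now $2,412.
#3 ($880): deductible takes $473, $407 remains; 40% of $407 = $162.80. Member owes $635.80 (running OOP $3,047.80).
#4 ($2,570): 40% coinsurance on $2,570 = $1,028. Member pays $1,028; OOP now $4,075.80.

$1,028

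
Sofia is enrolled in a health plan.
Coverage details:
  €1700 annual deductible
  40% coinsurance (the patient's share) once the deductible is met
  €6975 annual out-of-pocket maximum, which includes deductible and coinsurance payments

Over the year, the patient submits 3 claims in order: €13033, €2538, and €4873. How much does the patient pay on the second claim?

Bill 1, €13033: €1700 to deductible, leaving €11333; 40% of €11333 = €4533.20. Patient owes €6233.20 (running OOP €6233.20).
Bill 2, €2538: deductible already satisfied, so patient's share is 40% × €2538 = €1015.20. Adding that to €6233.20 gives €7248.40, past the €6975 cap; patient pays only €6975 − €6233.20 = €741.80.

€741.80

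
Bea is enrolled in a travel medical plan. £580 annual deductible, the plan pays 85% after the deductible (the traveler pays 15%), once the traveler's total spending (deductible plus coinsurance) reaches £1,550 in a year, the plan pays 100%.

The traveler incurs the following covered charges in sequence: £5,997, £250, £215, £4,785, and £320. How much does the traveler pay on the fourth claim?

£87.70

Bill 1, £5,997: deductible takes £580, £5,417 remains; traveler's 15% is £812.55. Traveler pays £1,392.55; OOP now £1,392.55.
Bill 2, £250: deductible already satisfied, so traveler's share is 15% × £250 = £37.50. Cost to traveler: £37.50. OOP to date £1,430.05.
Bill 3, £215: deductible met; 15% of £215 = £32.25. Traveler pays £32.25; OOP now £1,462.30.
Bill 4, £4,785: 15% coinsurance on £4,785 = £717.75. That would push OOP to £2,180.05, over the £1,550 cap, so traveler pays £1,550 − £1,462.30 = £87.70.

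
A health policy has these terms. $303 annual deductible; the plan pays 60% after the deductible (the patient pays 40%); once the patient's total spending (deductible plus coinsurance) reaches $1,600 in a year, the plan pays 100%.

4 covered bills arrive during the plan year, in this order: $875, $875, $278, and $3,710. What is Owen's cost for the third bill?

#1 ($875): $303 to deductible, leaving $572; coinsurance $572 × 40% = $228.80. Patient owes $531.80 (running OOP $531.80).
#2 ($875): deductible met; 40% of $875 = $350. Cost to patient: $350. OOP to date $881.80.
#3 ($278): 40% coinsurance on $278 = $111.20. Cost to patient: $111.20. OOP to date $993.

$111.20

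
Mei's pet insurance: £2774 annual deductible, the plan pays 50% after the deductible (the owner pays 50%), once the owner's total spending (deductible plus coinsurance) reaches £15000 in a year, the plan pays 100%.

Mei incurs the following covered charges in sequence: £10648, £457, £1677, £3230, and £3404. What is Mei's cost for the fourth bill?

£1615

Claim 1 (£10648): £2774 finishes the deductible; £7874 goes to coinsurance; 50% of £7874 = £3937. Cost to owner: £6711. OOP to date £6711.
Claim 2 (£457): deductible met; 50% of £457 = £228.50. Owner owes £228.50 (running OOP £6939.50).
Claim 3 (£1677): deductible already satisfied, so owner's share is 50% × £1677 = £838.50. Cost to owner: £838.50. OOP to date £7778.
Claim 4 (£3230): 50% coinsurance on £3230 = £1615. Cost to owner: £1615. OOP to date £9393.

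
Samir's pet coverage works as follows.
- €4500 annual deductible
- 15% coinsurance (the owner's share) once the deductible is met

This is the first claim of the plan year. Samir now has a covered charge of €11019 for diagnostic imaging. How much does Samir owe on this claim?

€5477.85

The full €4500 deductible is still open; €4500 of this bill applies to it.
The remaining €6519 (= €11019 − €4500) moves to coinsurance.
15% of €6519 = €977.85 falls to the owner.
That puts the owner's cost at €4500 + €977.85 = €5477.85.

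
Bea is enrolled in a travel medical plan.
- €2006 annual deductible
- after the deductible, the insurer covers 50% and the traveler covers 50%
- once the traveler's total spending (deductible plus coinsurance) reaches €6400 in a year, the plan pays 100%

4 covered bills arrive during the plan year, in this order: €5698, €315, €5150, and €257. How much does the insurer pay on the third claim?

Claim 1 (€5698): deductible takes €2006, €3692 remains; traveler's 50% is €1846. Traveler owes €3852 (running OOP €3852). Plan pays €5698 − €3852 = €1846.
Claim 2 (€315): deductible met; 50% of €315 = €157.50. Cost to traveler: €157.50. OOP to date €4009.50. Insurer: €315 − €157.50 = €157.50.
Claim 3 (€5150): deductible already satisfied, so traveler's share is 50% × €5150 = €2575. That would push OOP to €6584.50, over the €6400 cap, so traveler pays €6400 − €4009.50 = €2390.50. Insurer: €5150 − €2390.50 = €2759.50.

€2759.50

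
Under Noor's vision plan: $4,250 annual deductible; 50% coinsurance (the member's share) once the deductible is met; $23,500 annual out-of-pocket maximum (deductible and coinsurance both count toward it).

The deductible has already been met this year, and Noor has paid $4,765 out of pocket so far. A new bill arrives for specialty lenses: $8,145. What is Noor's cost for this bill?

$4,072.50

With the deductible met, the entire $8,145 is subject to coinsurance.
Member's 50% share of $8,145 is $4,072.50.
Year-to-date out-of-pocket becomes $4,765 + $4,072.50 = $8,837.50, still under the $23,500 maximum, so no cap applies.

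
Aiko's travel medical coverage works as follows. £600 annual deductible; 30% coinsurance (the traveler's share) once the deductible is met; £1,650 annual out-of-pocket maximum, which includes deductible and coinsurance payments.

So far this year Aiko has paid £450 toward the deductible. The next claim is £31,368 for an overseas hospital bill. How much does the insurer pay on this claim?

£30,168

£450 of the £600 deductible is already met, leaving £150.
After the £150 deductible portion, £31,368 − £150 = £31,218 is subject to coinsurance.
Coinsurance: £31,218 × 30% = £9,365.40.
That puts the traveler's cost at £150 + £9,365.40 = £9,515.40 before any cap.
That would bring total out-of-pocket to £9,965.40, past the £1,650 cap. The traveler is capped at £1,650 − £450 = £1,200 on this claim.
The insurer covers the remainder: £31,368 − £1,200 = £30,168.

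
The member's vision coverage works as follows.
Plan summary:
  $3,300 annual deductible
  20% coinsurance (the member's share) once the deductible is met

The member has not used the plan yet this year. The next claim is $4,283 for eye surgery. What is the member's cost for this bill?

$3,496.60

Nothing has been paid toward the $3,300 deductible, so the first $3,300 of this charge is applied there.
The remaining $983 (= $4,283 − $3,300) moves to coinsurance.
Member's 20% share of $983 is $196.60.
That puts the member's cost at $3,300 + $196.60 = $3,496.60.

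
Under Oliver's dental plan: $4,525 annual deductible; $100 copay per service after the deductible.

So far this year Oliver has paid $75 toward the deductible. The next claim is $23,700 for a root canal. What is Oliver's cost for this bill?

$75 of the $4,525 deductible is already met, leaving $4,450.
The remaining $19,250 (= $23,700 − $4,450) moves to the copay.
Copay on this service: $100.
So the patient owes $4,450 + $100 = $4,550.

$4,550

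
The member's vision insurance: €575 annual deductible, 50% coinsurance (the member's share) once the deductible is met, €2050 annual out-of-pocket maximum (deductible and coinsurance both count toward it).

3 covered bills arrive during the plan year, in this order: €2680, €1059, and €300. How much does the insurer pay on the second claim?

Claim 1 — €2680: €575 finishes the deductible; €2105 goes to coinsurance; coinsurance €2105 × 50% = €1052.50. Member owes €1627.50 (running OOP €1627.50). Plan pays €2680 − €1627.50 = €1052.50.
Claim 2 — €1059: deductible already satisfied, so member's share is 50% × €1059 = €529.50. OOP would hit €2157 > €2050, so the cap limits the member to €2050 − €1627.50 = €422.50. Insurer: €1059 − €422.50 = €636.50.

€636.50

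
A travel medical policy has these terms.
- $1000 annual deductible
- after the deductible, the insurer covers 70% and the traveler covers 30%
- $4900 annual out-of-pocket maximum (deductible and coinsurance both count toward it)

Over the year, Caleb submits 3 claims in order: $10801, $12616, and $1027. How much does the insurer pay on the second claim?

$11656.30

Bill 1, $10801: $1000 finishes the deductible; $9801 goes to coinsurance; coinsurance $9801 × 30% = $2940.30. Traveler pays $3940.30; OOP now $3940.30. Plan pays $10801 − $3940.30 = $6860.70.
Bill 2, $12616: 30% coinsurance on $12616 = $3784.80. That would push OOP to $7725.10, over the $4900 cap, so traveler pays $4900 − $3940.30 = $959.70. Insurer: $12616 − $959.70 = $11656.30.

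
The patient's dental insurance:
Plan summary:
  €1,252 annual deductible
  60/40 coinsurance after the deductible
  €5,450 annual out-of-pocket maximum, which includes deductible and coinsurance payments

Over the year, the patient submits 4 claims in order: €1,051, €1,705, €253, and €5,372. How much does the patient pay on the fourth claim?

€2,148.80

Claim 1 — €1,051: entire amount goes to the deductible. Cost to patient: €1,051. OOP to date €1,051.
Claim 2 — €1,705: deductible takes €201, €1,504 remains; 40% of €1,504 = €601.60. Patient pays €802.60; OOP now €1,853.60.
Claim 3 — €253: deductible met; 40% of €253 = €101.20. Cost to patient: €101.20. OOP to date €1,954.80.
Claim 4 — €5,372: deductible met; 40% of €5,372 = €2,148.80. Patient pays €2,148.80; OOP now €4,103.60.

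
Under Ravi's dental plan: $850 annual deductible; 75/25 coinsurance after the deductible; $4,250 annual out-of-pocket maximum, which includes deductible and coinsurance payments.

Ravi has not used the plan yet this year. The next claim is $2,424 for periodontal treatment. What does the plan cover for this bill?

$1,180.50

The full $850 deductible is still open; $850 of this bill applies to it.
The remaining $1,574 (= $2,424 − $850) moves to coinsurance.
Coinsurance: $1,574 × 25% = $393.50.
That puts the patient's cost at $850 + $393.50 = $1,243.50 before any cap.
Total out-of-pocket so far would be $0 + $1,243.50 = $1,243.50, below the $4,250 cap — no reduction.
The plan picks up $2,424 − $1,243.50 = $1,180.50.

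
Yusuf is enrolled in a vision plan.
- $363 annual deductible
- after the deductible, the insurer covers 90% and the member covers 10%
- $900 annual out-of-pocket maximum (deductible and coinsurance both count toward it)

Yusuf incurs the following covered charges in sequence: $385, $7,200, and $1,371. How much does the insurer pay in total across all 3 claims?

$8,056

Claim 1 ($385): $363 finishes the deductible; $22 goes to coinsurance; coinsurance $22 × 10% = $2.20. Member pays $365.20; OOP now $365.20. Insurer: $385 − $365.20 = $19.80.
Claim 2 ($7,200): 10% coinsurance on $7,200 = $720. OOP would hit $1,085.20 > $900, so the cap limits the member to $900 − $365.20 = $534.80. Plan pays $7,200 − $534.80 = $6,665.20.
Claim 3 ($1,371): deductible met; 10% of $1,371 = $137.10. That would push OOP to $1,037.10, over the $900 cap, so member pays $900 − $900 = $0. Plan pays $1,371 − $0 = $1,371.
Insurer total = bills − member's total = $8,956 − $900 = $8,056.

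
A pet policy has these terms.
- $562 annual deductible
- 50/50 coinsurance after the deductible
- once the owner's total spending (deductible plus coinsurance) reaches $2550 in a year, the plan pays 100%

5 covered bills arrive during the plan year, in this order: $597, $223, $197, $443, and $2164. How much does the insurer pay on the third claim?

Claim 1 ($597): $562 to deductible, leaving $35; 50% of $35 = $17.50. Owner owes $579.50 (running OOP $579.50). Insurer: $597 − $579.50 = $17.50.
Claim 2 ($223): deductible already satisfied, so owner's share is 50% × $223 = $111.50. Owner pays $111.50; OOP now $691. Plan pays $223 − $111.50 = $111.50.
Claim 3 ($197): 50% coinsurance on $197 = $98.50. Owner pays $98.50; OOP now $789.50. Plan pays $197 − $98.50 = $98.50.

$98.50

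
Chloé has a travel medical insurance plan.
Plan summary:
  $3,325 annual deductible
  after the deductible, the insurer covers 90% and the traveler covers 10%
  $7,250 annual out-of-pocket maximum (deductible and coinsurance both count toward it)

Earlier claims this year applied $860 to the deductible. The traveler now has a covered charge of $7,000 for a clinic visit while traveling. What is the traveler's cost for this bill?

$860 of the $3,325 deductible is already met, leaving $2,465.
The remaining $4,535 (= $7,000 − $2,465) moves to coinsurance.
Coinsurance: $4,535 × 10% = $453.50.
That puts the traveler's cost at $2,465 + $453.50 = $2,918.50 before any cap.
Year-to-date out-of-pocket becomes $860 + $2,918.50 = $3,778.50, still under the $7,250 maximum, so no cap applies.

$2,918.50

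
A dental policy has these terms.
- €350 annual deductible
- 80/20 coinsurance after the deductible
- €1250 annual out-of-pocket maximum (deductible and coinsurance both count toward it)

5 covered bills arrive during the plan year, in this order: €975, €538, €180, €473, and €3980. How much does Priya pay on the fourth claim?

#1 (€975): €350 to deductible, leaving €625; coinsurance €625 × 20% = €125. Cost to patient: €475. OOP to date €475.
#2 (€538): deductible already satisfied, so patient's share is 20% × €538 = €107.60. Patient pays €107.60; OOP now €582.60.
#3 (€180): deductible already satisfied, so patient's share is 20% × €180 = €36. Patient owes €36 (running OOP €618.60).
#4 (€473): deductible already satisfied, so patient's share is 20% × €473 = €94.60. Cost to patient: €94.60. OOP to date €713.20.

€94.60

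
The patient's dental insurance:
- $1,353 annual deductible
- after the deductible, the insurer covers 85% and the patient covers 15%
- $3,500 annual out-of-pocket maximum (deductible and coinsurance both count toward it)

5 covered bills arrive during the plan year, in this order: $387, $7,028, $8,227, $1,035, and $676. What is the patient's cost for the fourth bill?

$3.65

Bill 1, $387: fully absorbed by the deductible. Cost to patient: $387. OOP to date $387.
Bill 2, $7,028: deductible takes $966, $6,062 remains; coinsurance $6,062 × 15% = $909.30. Cost to patient: $1,875.30. OOP to date $2,262.30.
Bill 3, $8,227: 15% coinsurance on $8,227 = $1,234.05. Cost to patient: $1,234.05. OOP to date $3,496.35.
Bill 4, $1,035: deductible already satisfied, so patient's share is 15% × $1,035 = $155.25. That would push OOP to $3,651.60, over the $3,500 cap, so patient pays $3,500 − $3,496.35 = $3.65.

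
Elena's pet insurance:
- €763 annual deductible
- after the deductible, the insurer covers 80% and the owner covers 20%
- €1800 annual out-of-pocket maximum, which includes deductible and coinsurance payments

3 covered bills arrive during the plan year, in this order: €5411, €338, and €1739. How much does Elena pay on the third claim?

€39.80

#1 (€5411): €763 finishes the deductible; €4648 goes to coinsurance; owner's 20% is €929.60. Owner owes €1692.60 (running OOP €1692.60).
#2 (€338): 20% coinsurance on €338 = €67.60. Owner owes €67.60 (running OOP €1760.20).
#3 (€1739): deductible already satisfied, so owner's share is 20% × €1739 = €347.80. Adding that to €1760.20 gives €2108, past the €1800 cap; owner pays only €1800 − €1760.20 = €39.80.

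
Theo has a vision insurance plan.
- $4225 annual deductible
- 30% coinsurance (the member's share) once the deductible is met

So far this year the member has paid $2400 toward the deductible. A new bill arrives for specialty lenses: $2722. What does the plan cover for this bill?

$627.90

$2400 of the $4225 deductible is already met, leaving $1825.
That leaves $2722 − $1825 = $897 for coinsurance.
Coinsurance: $897 × 30% = $269.10.
So the member owes $1825 + $269.10 = $2094.10.
Insurer pays the balance: $2722 − $2094.10 = $627.90.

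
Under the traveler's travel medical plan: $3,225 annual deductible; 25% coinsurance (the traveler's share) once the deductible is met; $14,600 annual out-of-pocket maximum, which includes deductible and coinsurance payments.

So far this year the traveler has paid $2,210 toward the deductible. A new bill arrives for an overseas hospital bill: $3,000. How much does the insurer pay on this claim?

$1,488.75

Remaining deductible: $3,225 − $2,210 = $1,015.
That leaves $3,000 − $1,015 = $1,985 for coinsurance.
Traveler's 25% share of $1,985 is $496.25.
That puts the traveler's cost at $1,015 + $496.25 = $1,511.25 before any cap.
Year-to-date out-of-pocket becomes $2,210 + $1,511.25 = $3,721.25, still under the $14,600 maximum, so no cap applies.
The insurer covers the remainder: $3,000 − $1,511.25 = $1,488.75.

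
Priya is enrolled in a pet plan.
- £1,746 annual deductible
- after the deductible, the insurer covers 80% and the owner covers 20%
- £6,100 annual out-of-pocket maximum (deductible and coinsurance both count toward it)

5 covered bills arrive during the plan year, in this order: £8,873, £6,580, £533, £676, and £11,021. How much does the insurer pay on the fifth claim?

Claim 1 — £8,873: deductible takes £1,746, £7,127 remains; coinsurance £7,127 × 20% = £1,425.40. Owner owes £3,171.40 (running OOP £3,171.40). Insurer: £8,873 − £3,171.40 = £5,701.60.
Claim 2 — £6,580: 20% coinsurance on £6,580 = £1,316. Owner pays £1,316; OOP now £4,487.40. Insurer: £6,580 − £1,316 = £5,264.
Claim 3 — £533: deductible already satisfied, so owner's share is 20% × £533 = £106.60. Owner pays £106.60; OOP now £4,594. Insurer: £533 − £106.60 = £426.40.
Claim 4 — £676: deductible met; 20% of £676 = £135.20. Owner pays £135.20; OOP now £4,729.20. Insurer: £676 − £135.20 = £540.80.
Claim 5 — £11,021: deductible met; 20% of £11,021 = £2,204.20. That would push OOP to £6,933.40, over the £6,100 cap, so owner pays £6,100 − £4,729.20 = £1,370.80. Plan pays £11,021 − £1,370.80 = £9,650.20.

£9,650.20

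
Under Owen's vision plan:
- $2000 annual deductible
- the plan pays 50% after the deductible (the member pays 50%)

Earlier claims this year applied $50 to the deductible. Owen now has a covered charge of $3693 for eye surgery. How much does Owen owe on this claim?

$2821.50

$50 of the $2000 deductible is already met, leaving $1950.
The remaining $1743 (= $3693 − $1950) moves to coinsurance.
50% of $1743 = $871.50 falls to the member.
Member responsibility: $1950 + $871.50 = $2821.50.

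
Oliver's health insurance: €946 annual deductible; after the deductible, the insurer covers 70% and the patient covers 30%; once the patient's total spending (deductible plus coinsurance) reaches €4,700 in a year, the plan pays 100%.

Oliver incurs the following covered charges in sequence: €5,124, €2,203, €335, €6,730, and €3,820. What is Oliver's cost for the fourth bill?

€1,739.20

Claim 1 — €5,124: €946 to deductible, leaving €4,178; 30% of €4,178 = €1,253.40. Patient pays €2,199.40; OOP now €2,199.40.
Claim 2 — €2,203: deductible met; 30% of €2,203 = €660.90. Patient owes €660.90 (running OOP €2,860.30).
Claim 3 — €335: deductible already satisfied, so patient's share is 30% × €335 = €100.50. Cost to patient: €100.50. OOP to date €2,960.80.
Claim 4 — €6,730: deductible met; 30% of €6,730 = €2,019. OOP would hit €4,979.80 > €4,700, so the cap limits the patient to €4,700 − €2,960.80 = €1,739.20.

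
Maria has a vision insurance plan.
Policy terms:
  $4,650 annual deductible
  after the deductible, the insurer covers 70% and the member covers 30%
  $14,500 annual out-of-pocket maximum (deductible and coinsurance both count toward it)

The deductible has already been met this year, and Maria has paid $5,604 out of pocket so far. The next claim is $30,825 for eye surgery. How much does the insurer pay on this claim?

$21,929

The deductible is already satisfied, so the full bill goes to coinsurance.
30% of $30,825 = $9,247.50 falls to the member.
That would bring total out-of-pocket to $14,851.50, past the $14,500 cap. The member is capped at $14,500 − $5,604 = $8,896 on this claim.
The plan picks up $30,825 − $8,896 = $21,929.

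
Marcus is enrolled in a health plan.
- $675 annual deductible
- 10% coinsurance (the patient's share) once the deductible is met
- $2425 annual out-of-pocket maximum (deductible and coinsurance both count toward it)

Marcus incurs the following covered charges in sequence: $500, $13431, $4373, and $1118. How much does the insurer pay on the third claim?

Claim 1 — $500: entire amount goes to the deductible. Patient owes $500 (running OOP $500). Insurer: $500 − $500 = $0.
Claim 2 — $13431: $175 to deductible, leaving $13256; 10% of $13256 = $1325.60. Patient owes $1500.60 (running OOP $2000.60). Plan pays $13431 − $1500.60 = $11930.40.
Claim 3 — $4373: deductible already satisfied, so patient's share is 10% × $4373 = $437.30. That would push OOP to $2437.90, over the $2425 cap, so patient pays $2425 − $2000.60 = $424.40. Plan pays $4373 − $424.40 = $3948.60.

$3948.60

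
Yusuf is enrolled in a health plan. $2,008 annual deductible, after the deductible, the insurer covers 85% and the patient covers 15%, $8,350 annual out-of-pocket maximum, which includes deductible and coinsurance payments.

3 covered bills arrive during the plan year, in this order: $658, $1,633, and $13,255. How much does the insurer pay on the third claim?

#1 ($658): entire amount goes to the deductible. Patient owes $658 (running OOP $658). Insurer: $658 − $658 = $0.
#2 ($1,633): $1,350 finishes the deductible; $283 goes to coinsurance; coinsurance $283 × 15% = $42.45. Cost to patient: $1,392.45. OOP to date $2,050.45. Insurer: $1,633 − $1,392.45 = $240.55.
#3 ($13,255): deductible already satisfied, so patient's share is 15% × $13,255 = $1,988.25. Cost to patient: $1,988.25. OOP to date $4,038.70. Insurer: $13,255 − $1,988.25 = $11,266.75.

$11,266.75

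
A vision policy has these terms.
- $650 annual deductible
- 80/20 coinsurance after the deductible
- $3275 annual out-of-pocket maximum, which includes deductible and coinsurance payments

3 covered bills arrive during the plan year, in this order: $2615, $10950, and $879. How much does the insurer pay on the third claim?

#1 ($2615): $650 to deductible, leaving $1965; 20% of $1965 = $393. Member pays $1043; OOP now $1043. Insurer: $2615 − $1043 = $1572.
#2 ($10950): deductible met; 20% of $10950 = $2190. Cost to member: $2190. OOP to date $3233. Plan pays $10950 − $2190 = $8760.
#3 ($879): deductible met; 20% of $879 = $175.80. That would push OOP to $3408.80, over the $3275 cap, so member pays $3275 − $3233 = $42. Plan pays $879 − $42 = $837.

$837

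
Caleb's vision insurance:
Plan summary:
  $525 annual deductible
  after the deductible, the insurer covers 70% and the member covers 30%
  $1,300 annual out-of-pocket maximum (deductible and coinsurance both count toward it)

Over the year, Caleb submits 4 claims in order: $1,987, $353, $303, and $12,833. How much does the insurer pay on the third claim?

Bill 1, $1,987: $525 to deductible, leaving $1,462; coinsurance $1,462 × 30% = $438.60. Member pays $963.60; OOP now $963.60. Insurer: $1,987 − $963.60 = $1,023.40.
Bill 2, $353: deductible already satisfied, so member's share is 30% × $353 = $105.90. Member owes $105.90 (running OOP $1,069.50). Plan pays $353 − $105.90 = $247.10.
Bill 3, $303: deductible met; 30% of $303 = $90.90. Cost to member: $90.90. OOP to date $1,160.40. Plan pays $303 − $90.90 = $212.10.

$212.10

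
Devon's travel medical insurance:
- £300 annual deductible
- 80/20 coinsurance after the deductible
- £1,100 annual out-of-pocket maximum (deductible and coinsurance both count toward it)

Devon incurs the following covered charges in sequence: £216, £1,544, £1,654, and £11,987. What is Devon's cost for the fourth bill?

£177.20

Bill 1, £216: entire amount goes to the deductible. Cost to traveler: £216. OOP to date £216.
Bill 2, £1,544: £84 finishes the deductible; £1,460 goes to coinsurance; coinsurance £1,460 × 20% = £292. Traveler owes £376 (running OOP £592).
Bill 3, £1,654: deductible met; 20% of £1,654 = £330.80. Traveler owes £330.80 (running OOP £922.80).
Bill 4, £11,987: 20% coinsurance on £11,987 = £2,397.40. That would push OOP to £3,320.20, over the £1,100 cap, so traveler pays £1,100 − £922.80 = £177.20.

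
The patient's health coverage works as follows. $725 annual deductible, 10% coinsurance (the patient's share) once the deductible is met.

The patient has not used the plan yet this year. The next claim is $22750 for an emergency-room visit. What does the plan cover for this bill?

$19822.50

Nothing has been paid toward the $725 deductible, so the first $725 of this charge is applied there.
That leaves $22750 − $725 = $22025 for coinsurance.
Coinsurance: $22025 × 10% = $2202.50.
That puts the patient's cost at $725 + $2202.50 = $2927.50.
The plan picks up $22750 − $2927.50 = $19822.50.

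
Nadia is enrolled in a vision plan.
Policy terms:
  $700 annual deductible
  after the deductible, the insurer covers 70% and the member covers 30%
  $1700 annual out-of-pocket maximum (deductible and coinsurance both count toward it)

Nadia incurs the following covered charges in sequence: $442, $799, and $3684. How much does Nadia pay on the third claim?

Bill 1, $442: all of it applies to the deductible. Member owes $442 (running OOP $442).
Bill 2, $799: $258 to deductible, leaving $541; 30% of $541 = $162.30. Member pays $420.30; OOP now $862.30.
Bill 3, $3684: deductible already satisfied, so member's share is 30% × $3684 = $1105.20. Adding that to $862.30 gives $1967.50, past the $1700 cap; member pays only $1700 − $862.30 = $837.70.

$837.70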